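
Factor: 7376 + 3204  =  10580 = 2^2*5^1  *  23^2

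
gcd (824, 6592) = 824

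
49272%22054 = 5164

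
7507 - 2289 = 5218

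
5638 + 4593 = 10231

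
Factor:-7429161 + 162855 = -2^1*3^1 * 1211051^1 = -7266306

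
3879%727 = 244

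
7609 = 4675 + 2934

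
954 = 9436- 8482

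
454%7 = 6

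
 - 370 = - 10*37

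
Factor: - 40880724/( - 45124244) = 10220181/11281061 = 3^1*11^( - 1) * 1025551^( - 1)*3406727^1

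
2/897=2/897 = 0.00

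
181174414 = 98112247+83062167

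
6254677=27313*229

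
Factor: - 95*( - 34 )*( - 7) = -22610=- 2^1 * 5^1*7^1 *17^1*19^1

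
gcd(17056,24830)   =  26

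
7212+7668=14880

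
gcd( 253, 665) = 1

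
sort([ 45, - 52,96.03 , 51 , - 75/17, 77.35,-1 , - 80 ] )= [ -80, - 52,-75/17, - 1,45 , 51,77.35,96.03 ] 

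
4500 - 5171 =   -  671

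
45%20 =5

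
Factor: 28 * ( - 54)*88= - 2^6*3^3*7^1*11^1=- 133056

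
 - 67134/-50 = 1342 + 17/25 =1342.68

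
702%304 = 94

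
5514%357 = 159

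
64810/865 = 12962/173 =74.92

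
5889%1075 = 514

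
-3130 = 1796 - 4926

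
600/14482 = 300/7241 = 0.04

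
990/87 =11 + 11/29=   11.38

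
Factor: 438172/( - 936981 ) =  -2^2*3^( - 3)*7^1*  15649^1*34703^( - 1 )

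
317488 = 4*79372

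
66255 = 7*9465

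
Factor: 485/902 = 2^(-1) *5^1 * 11^( - 1)*41^( - 1) * 97^1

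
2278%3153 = 2278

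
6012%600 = 12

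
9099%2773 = 780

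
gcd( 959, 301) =7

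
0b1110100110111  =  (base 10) 7479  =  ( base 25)BO4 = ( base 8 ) 16467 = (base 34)6fx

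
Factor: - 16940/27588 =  - 35/57 = - 3^( - 1 )*5^1*7^1 * 19^( - 1)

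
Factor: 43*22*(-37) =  - 35002 = - 2^1* 11^1*37^1*43^1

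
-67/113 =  - 1+46/113 = -  0.59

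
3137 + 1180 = 4317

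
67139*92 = 6176788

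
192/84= 2 + 2/7 = 2.29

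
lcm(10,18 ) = 90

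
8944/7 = 1277+5/7 = 1277.71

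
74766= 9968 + 64798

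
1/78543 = 1/78543 = 0.00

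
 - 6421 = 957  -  7378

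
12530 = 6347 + 6183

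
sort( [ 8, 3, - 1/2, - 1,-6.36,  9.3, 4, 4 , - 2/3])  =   [ - 6.36, - 1, - 2/3, - 1/2,3,4 , 4,8,9.3 ]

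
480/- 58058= - 1 + 28789/29029  =  - 0.01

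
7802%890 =682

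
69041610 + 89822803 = 158864413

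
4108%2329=1779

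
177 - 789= - 612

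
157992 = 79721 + 78271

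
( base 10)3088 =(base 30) 3cs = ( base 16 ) c10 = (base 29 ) 3JE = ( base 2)110000010000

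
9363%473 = 376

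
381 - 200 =181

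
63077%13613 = 8625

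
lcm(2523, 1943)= 169041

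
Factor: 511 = 7^1*73^1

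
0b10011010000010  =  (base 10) 9858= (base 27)DE3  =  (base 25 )fj8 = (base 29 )BKR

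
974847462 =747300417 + 227547045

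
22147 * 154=3410638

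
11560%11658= 11560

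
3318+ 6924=10242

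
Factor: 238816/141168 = 878/519 = 2^1 * 3^( - 1 )*173^(-1)*439^1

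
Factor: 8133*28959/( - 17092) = -235523547/17092=-2^( - 2 ) * 3^2 * 7^2*197^1*2711^1 * 4273^( - 1)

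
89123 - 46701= 42422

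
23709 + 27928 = 51637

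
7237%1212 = 1177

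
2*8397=16794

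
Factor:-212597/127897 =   -  251/151= -151^( - 1)*251^1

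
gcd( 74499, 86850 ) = 3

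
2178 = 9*242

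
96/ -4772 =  - 1 + 1169/1193 = -0.02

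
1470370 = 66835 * 22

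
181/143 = 1+38/143 =1.27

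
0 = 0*574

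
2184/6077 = 2184/6077 = 0.36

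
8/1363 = 8/1363 =0.01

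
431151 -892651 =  - 461500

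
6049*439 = 2655511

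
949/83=11+36/83 = 11.43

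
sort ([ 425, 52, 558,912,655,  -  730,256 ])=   [ - 730,  52,256, 425,558, 655, 912]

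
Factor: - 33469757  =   - 1907^1*17551^1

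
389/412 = 389/412=0.94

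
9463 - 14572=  - 5109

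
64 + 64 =128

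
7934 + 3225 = 11159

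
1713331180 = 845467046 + 867864134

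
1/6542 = 1/6542 = 0.00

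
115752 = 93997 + 21755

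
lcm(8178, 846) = 24534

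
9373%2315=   113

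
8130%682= 628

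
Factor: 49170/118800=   149/360=2^(  -  3 )*3^( - 2 )*5^( - 1)*149^1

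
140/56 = 5/2 = 2.50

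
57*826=47082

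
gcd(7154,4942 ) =14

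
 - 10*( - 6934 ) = 69340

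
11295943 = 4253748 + 7042195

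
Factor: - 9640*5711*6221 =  - 2^3*5^1*241^1 * 5711^1*6221^1 =- 342491182840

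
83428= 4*20857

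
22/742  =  11/371 = 0.03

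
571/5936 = 571/5936 = 0.10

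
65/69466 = 65/69466 = 0.00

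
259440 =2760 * 94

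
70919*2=141838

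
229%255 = 229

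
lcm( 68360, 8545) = 68360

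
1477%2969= 1477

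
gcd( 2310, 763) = 7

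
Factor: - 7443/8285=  -3^2 * 5^(-1)*827^1*1657^ ( - 1)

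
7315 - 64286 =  - 56971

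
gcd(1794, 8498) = 2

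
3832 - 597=3235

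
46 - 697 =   -  651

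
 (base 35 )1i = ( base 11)49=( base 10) 53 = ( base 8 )65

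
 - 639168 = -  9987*64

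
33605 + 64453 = 98058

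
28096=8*3512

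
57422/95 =604 + 42/95 =604.44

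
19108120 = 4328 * 4415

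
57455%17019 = 6398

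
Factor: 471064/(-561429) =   -  2^3*3^( - 2)*101^1* 107^( - 1 ) = - 808/963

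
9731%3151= 278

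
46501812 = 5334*8718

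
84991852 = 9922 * 8566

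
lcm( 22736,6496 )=45472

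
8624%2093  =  252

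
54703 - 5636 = 49067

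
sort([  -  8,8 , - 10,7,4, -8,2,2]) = [ - 10 ,  -  8, - 8, 2 , 2,4,7, 8 ]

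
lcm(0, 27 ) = 0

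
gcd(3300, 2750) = 550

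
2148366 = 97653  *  22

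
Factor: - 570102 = - 2^1  *  3^1*13^1*7309^1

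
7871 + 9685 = 17556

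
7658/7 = 1094 = 1094.00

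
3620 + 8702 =12322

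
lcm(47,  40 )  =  1880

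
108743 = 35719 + 73024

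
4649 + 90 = 4739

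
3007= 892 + 2115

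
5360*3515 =18840400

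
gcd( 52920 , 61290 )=270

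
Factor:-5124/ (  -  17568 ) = 7/24=2^(-3 )*3^( - 1)*7^1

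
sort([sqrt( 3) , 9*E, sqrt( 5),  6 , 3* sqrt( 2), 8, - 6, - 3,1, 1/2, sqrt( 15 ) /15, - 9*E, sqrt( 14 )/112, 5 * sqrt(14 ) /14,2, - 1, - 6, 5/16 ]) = [ - 9*E,-6, - 6, - 3, - 1, sqrt( 14)/112, sqrt( 15)/15, 5/16, 1/2, 1, 5*sqrt( 14 ) /14, sqrt(3 ), 2, sqrt( 5), 3 * sqrt( 2 ) , 6,8, 9*E] 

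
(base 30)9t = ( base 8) 453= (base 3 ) 102002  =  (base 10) 299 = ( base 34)8r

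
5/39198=5/39198 = 0.00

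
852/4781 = 852/4781 = 0.18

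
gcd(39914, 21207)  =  1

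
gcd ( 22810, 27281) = 1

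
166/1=166 =166.00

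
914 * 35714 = 32642596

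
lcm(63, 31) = 1953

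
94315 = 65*1451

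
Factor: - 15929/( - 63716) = 1/4 =2^( - 2 )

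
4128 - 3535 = 593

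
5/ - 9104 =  - 1 + 9099/9104= - 0.00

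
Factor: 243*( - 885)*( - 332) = 71398260 = 2^2*3^6*5^1* 59^1*83^1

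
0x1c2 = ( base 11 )37a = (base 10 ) 450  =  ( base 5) 3300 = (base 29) ff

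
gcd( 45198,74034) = 162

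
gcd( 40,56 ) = 8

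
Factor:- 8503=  - 11^1*773^1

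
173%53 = 14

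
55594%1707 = 970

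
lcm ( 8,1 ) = 8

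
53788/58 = 927 + 11/29 = 927.38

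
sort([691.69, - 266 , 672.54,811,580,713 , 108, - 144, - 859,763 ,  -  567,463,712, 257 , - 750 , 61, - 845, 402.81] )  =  [ - 859, - 845, - 750,-567, - 266, - 144,61, 108,257, 402.81, 463, 580, 672.54, 691.69,712, 713, 763,811]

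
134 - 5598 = -5464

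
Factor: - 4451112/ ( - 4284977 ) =2^3*3^4 * 6869^1*4284977^ ( - 1 ) 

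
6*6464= 38784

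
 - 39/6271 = - 1 +6232/6271 =- 0.01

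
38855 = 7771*5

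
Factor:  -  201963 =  - 3^1*23^1*2927^1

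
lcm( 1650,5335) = 160050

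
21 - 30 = -9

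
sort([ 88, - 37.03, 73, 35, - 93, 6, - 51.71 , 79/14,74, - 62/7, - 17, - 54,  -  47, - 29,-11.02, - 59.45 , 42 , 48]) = [ - 93, - 59.45, - 54, - 51.71, - 47, - 37.03, - 29, - 17, - 11.02, - 62/7 , 79/14 , 6, 35, 42 , 48, 73 , 74, 88]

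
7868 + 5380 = 13248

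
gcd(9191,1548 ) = 1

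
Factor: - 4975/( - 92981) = 5^2*7^( - 1)*37^(-1 )*199^1*359^( - 1)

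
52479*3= 157437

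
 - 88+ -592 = - 680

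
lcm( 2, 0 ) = 0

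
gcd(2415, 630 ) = 105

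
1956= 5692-3736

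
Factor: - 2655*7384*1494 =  - 2^4*3^4*5^1*13^1*59^1*71^1*83^1 = -29289152880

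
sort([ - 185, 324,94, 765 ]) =[ - 185,94,324, 765]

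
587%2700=587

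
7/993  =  7/993= 0.01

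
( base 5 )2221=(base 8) 467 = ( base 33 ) 9E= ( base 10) 311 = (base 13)1ac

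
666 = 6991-6325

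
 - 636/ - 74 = 8 + 22/37= 8.59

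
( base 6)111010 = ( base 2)10010001001110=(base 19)16E3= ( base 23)HD2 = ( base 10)9294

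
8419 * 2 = 16838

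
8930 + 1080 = 10010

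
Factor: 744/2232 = 1/3 = 3^( - 1)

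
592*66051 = 39102192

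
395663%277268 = 118395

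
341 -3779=-3438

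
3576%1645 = 286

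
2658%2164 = 494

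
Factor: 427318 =2^1*213659^1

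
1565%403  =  356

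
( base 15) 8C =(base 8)204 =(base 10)132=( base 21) 66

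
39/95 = 39/95  =  0.41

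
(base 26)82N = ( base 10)5483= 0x156B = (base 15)1958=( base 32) 5bb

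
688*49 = 33712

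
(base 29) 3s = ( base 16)73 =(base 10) 115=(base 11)a5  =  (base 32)3j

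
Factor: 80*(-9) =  - 2^4 * 3^2*5^1 = - 720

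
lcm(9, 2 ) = 18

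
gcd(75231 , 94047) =3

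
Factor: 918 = 2^1*3^3*17^1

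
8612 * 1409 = 12134308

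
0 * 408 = 0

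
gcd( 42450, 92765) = 5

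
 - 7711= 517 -8228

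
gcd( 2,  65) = 1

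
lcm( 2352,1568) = 4704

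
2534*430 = 1089620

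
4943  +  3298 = 8241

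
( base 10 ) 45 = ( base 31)1E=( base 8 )55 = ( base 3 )1200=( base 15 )30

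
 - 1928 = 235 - 2163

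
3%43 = 3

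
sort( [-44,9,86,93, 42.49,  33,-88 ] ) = [-88,-44,9,33, 42.49 , 86,93 ]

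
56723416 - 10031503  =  46691913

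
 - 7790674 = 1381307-9171981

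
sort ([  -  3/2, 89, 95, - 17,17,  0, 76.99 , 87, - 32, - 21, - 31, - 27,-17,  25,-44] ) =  [- 44, - 32 , - 31,-27, - 21, - 17,- 17 , -3/2,0, 17, 25, 76.99, 87,89,95]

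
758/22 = 379/11 = 34.45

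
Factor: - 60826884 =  - 2^2*3^1* 17^1*298171^1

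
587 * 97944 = 57493128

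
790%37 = 13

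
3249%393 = 105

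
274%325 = 274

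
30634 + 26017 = 56651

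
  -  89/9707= - 89/9707  =  - 0.01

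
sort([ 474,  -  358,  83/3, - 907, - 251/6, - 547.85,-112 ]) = [ - 907, - 547.85, - 358, - 112, - 251/6, 83/3,474 ]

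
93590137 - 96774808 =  - 3184671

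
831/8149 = 831/8149 = 0.10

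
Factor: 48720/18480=11^(  -  1 )*29^1 = 29/11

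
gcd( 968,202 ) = 2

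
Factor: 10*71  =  2^1*5^1*71^1=710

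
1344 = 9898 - 8554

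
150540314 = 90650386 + 59889928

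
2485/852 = 35/12 = 2.92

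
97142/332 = 48571/166=   292.60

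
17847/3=5949 =5949.00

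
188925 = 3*62975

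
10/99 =10/99= 0.10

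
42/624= 7/104 = 0.07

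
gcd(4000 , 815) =5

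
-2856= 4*( - 714)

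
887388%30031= 16489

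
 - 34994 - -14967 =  - 20027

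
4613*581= 2680153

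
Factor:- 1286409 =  - 3^1*227^1*1889^1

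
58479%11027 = 3344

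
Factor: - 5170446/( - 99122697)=2^1*3^( - 1)*23^2  *43^ (  -  1)*149^ (-1 )*181^1*191^( - 1 ) = 191498/3671211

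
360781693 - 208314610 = 152467083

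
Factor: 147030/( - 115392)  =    -  2^( - 5 ) *5^1*13^2*29^1*601^(- 1 )  =  -24505/19232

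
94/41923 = 94/41923 = 0.00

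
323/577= 323/577 = 0.56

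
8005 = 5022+2983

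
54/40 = 1  +  7/20 = 1.35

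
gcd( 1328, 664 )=664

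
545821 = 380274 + 165547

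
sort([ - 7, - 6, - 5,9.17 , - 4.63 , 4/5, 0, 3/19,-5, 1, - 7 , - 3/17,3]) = [ - 7, - 7, - 6, - 5, - 5,- 4.63 , - 3/17,0,3/19,4/5, 1,3,9.17 ] 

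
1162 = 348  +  814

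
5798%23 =2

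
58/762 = 29/381 =0.08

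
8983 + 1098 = 10081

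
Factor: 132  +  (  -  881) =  - 7^1*107^1 = - 749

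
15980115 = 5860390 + 10119725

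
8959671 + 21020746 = 29980417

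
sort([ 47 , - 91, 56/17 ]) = [ - 91,56/17,47] 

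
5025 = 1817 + 3208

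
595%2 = 1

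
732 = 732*1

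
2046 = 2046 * 1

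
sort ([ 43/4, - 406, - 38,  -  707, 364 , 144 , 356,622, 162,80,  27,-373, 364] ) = [  -  707,  -  406, - 373,  -  38,43/4,27,  80,  144,162 , 356, 364,364,  622 ] 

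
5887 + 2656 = 8543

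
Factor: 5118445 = 5^1*17^1*60217^1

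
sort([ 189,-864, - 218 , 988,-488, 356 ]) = [ - 864,-488, - 218, 189,  356,988 ]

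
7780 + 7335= 15115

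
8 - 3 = 5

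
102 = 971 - 869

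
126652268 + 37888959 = 164541227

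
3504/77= 45 + 39/77 = 45.51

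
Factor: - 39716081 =-47^1*83^1*10181^1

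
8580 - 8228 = 352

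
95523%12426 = 8541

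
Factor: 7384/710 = 2^2 * 5^( - 1) * 13^1 = 52/5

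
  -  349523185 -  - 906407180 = 556883995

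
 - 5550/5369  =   - 2+5188/5369 = - 1.03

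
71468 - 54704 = 16764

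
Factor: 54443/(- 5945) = -5^( - 1)*29^( - 1)*41^ ( - 1) *54443^1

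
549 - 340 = 209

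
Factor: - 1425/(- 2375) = 3^1*5^( - 1 ) = 3/5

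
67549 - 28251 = 39298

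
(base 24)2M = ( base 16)46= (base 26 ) 2i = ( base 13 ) 55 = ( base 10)70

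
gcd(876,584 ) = 292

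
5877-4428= 1449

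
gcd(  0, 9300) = 9300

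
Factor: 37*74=2^1*37^2 = 2738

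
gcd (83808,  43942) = 2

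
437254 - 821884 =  - 384630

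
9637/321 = 30  +  7/321 = 30.02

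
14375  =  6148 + 8227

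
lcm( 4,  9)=36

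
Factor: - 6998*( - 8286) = 57985428 =2^2 * 3^1*1381^1 * 3499^1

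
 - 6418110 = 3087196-9505306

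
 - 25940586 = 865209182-891149768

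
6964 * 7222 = 50294008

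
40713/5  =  40713/5  =  8142.60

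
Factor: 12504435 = 3^1*5^1*17^1*49037^1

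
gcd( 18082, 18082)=18082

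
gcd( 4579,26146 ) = 1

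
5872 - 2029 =3843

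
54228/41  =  54228/41 = 1322.63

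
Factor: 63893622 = 2^1 *3^1 * 13^1*819149^1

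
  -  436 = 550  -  986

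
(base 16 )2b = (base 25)1i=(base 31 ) 1C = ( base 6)111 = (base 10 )43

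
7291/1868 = 3 + 1687/1868 =3.90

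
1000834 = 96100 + 904734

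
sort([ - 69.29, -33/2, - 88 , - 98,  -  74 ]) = [  -  98, - 88, - 74,  -  69.29, - 33/2 ]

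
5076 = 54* 94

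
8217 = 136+8081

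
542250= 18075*30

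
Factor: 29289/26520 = 2^( - 3)*5^( - 1) * 17^(-1)*751^1 = 751/680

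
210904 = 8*26363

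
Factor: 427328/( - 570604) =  - 106832/142651 = -  2^4*11^1 * 29^( - 1)*607^1*4919^(-1)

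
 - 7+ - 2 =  - 9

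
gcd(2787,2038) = 1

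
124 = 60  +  64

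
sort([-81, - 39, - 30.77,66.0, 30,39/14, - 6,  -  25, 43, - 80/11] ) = [ - 81,-39,-30.77, -25, - 80/11, - 6,39/14,30,43,66.0]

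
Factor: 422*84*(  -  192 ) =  - 6806016 = - 2^9*3^2*7^1*211^1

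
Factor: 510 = 2^1 * 3^1*  5^1*17^1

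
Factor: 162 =2^1*3^4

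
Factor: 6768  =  2^4 * 3^2*47^1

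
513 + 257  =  770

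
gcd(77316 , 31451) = 1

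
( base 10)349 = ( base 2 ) 101011101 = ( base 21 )GD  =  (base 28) cd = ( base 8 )535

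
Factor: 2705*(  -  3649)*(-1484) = 14647888780 = 2^2 * 5^1*7^1*41^1*53^1*89^1 * 541^1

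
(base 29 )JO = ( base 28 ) KF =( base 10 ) 575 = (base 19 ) 1B5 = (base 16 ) 23f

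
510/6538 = 255/3269 = 0.08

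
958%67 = 20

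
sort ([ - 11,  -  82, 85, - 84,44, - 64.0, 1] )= [ - 84, - 82, - 64.0,  -  11 , 1,  44,85 ]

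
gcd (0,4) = 4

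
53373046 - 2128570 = 51244476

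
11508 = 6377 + 5131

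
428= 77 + 351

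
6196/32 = 193+5/8  =  193.62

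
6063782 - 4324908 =1738874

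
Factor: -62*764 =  - 47368=- 2^3 *31^1*191^1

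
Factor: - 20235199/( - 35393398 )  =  2^ (-1)*29^( - 1) * 277^( -1)* 1021^1*2203^( - 1) *19819^1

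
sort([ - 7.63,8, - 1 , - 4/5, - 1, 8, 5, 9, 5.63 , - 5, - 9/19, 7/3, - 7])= [ - 7.63, - 7 ,  -  5, - 1, - 1, - 4/5, - 9/19,7/3 , 5, 5.63,8, 8, 9 ]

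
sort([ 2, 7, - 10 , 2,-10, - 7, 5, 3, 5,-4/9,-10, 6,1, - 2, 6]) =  [ - 10, - 10,- 10, - 7,-2, - 4/9, 1 , 2,2, 3,5  ,  5, 6, 6, 7] 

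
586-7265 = - 6679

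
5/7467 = 5/7467 =0.00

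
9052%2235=112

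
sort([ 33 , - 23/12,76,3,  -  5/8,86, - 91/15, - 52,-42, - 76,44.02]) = [ - 76, -52, - 42,  -  91/15,-23/12, - 5/8,3,33,  44.02, 76, 86 ]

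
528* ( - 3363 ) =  - 1775664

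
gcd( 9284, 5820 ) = 4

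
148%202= 148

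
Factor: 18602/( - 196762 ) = -71^1*751^ ( - 1)= -71/751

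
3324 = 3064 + 260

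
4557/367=4557/367 = 12.42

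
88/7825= 88/7825  =  0.01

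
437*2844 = 1242828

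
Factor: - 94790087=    - 7^1* 13541441^1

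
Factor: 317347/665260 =353/740=2^( - 2 )*5^(-1)  *  37^( - 1 ) * 353^1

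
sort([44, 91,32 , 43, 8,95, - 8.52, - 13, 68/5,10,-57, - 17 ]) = [-57 , - 17, - 13, - 8.52, 8,10, 68/5 , 32, 43, 44,91,95] 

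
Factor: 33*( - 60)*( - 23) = 2^2*3^2*5^1*11^1*23^1 = 45540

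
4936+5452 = 10388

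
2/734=1/367 = 0.00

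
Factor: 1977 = 3^1*659^1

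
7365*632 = 4654680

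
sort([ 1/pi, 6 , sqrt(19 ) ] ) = [1/pi,sqrt( 19),  6] 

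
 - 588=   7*( - 84 ) 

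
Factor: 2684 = 2^2*11^1*61^1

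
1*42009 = 42009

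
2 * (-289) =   -  578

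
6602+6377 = 12979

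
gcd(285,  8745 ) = 15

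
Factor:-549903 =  - 3^1*183301^1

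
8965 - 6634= 2331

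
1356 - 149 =1207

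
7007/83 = 7007/83 = 84.42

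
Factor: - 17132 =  - 2^2*4283^1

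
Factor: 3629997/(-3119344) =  - 2^( - 4 )*  3^2*7^1*19^ ( - 1)*31^( - 1)*157^1*331^( - 1 )*367^1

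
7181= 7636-455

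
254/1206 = 127/603 = 0.21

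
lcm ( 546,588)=7644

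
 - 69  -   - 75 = 6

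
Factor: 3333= 3^1*11^1*101^1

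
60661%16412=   11425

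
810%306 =198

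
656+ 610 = 1266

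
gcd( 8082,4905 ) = 9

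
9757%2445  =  2422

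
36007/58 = 620+ 47/58 = 620.81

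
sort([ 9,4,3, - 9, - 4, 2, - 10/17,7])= [ - 9, - 4, - 10/17, 2,3, 4,7,9] 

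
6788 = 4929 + 1859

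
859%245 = 124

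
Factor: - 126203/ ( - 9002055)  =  3^( -1 ) * 5^( - 1)*7^1*11^2*149^1*173^(-1)*3469^( - 1) 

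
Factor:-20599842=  - 2^1*3^1*3433307^1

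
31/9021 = 1/291 = 0.00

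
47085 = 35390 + 11695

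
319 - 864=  - 545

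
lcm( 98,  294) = 294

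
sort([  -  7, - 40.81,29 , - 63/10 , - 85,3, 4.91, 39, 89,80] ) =[ - 85, - 40.81, - 7, - 63/10, 3, 4.91,29,39,  80,89]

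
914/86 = 10 + 27/43 = 10.63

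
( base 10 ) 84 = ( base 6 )220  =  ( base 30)2o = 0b1010100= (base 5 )314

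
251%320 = 251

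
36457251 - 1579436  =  34877815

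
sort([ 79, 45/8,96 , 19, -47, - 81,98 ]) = [ - 81, - 47, 45/8, 19,79,96, 98] 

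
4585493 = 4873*941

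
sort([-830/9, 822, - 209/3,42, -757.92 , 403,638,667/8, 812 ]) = [ - 757.92,-830/9, - 209/3,42, 667/8,  403, 638,  812,822] 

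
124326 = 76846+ 47480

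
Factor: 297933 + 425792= 5^2*28949^1 =723725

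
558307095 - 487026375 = 71280720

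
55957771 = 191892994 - 135935223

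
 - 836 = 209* ( - 4)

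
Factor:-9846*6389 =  - 2^1*3^2*547^1*6389^1 = -62906094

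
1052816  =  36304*29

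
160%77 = 6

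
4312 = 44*98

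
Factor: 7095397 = 313^1*22669^1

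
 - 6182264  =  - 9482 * 652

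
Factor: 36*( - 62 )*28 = - 62496 = - 2^5*3^2*7^1*31^1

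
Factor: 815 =5^1*163^1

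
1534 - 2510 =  - 976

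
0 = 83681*0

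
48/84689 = 48/84689=0.00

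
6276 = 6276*1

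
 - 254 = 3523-3777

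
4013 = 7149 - 3136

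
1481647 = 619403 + 862244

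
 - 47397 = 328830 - 376227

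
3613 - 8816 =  - 5203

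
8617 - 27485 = -18868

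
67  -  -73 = 140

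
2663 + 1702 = 4365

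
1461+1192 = 2653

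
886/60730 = 443/30365 = 0.01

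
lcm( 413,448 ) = 26432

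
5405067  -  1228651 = 4176416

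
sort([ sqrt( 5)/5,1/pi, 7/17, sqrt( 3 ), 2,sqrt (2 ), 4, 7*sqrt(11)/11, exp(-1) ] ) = [ 1/pi,exp(-1),7/17, sqrt(5)/5, sqrt(2 ),sqrt(3 ), 2, 7* sqrt(11 ) /11, 4 ] 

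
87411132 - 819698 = 86591434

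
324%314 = 10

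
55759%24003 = 7753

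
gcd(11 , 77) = 11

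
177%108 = 69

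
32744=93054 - 60310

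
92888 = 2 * 46444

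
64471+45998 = 110469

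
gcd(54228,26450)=2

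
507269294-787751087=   -  280481793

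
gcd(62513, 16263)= 1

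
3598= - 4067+7665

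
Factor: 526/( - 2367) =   -  2/9=-  2^1 * 3^( - 2 ) 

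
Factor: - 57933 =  - 3^2*41^1*157^1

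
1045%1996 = 1045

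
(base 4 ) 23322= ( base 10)762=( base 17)2ae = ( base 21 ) 1f6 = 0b1011111010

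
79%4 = 3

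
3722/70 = 53 + 6/35 = 53.17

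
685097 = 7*97871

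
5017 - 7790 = -2773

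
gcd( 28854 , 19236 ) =9618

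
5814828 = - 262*( - 22194 )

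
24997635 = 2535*9861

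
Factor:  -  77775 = -3^1*5^2  *  17^1*61^1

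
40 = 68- 28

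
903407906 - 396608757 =506799149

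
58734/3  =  19578 = 19578.00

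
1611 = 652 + 959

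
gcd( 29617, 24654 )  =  7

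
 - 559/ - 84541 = 559/84541 = 0.01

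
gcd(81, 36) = 9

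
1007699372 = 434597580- -573101792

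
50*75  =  3750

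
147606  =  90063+57543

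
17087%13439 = 3648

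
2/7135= 2/7135 = 0.00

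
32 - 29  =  3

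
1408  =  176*8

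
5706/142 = 40 + 13/71 = 40.18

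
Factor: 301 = 7^1*43^1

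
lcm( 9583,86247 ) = 86247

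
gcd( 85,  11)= 1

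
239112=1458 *164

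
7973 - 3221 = 4752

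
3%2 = 1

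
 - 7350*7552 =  - 55507200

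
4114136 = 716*5746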